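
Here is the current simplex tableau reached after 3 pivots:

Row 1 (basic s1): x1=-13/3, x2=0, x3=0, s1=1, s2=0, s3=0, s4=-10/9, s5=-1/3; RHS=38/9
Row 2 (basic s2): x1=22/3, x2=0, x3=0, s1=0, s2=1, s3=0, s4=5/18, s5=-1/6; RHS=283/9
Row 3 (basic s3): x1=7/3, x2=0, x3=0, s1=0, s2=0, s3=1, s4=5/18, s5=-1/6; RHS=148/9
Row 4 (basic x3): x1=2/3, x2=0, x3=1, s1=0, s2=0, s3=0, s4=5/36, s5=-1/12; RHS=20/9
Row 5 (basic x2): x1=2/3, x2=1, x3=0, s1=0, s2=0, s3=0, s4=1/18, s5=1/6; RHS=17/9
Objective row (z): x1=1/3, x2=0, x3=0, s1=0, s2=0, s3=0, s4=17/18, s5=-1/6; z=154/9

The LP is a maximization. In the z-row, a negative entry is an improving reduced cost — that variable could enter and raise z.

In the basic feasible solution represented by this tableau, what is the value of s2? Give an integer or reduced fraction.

s2 is basic (row 2); its value is the RHS of that row: 283/9.

283/9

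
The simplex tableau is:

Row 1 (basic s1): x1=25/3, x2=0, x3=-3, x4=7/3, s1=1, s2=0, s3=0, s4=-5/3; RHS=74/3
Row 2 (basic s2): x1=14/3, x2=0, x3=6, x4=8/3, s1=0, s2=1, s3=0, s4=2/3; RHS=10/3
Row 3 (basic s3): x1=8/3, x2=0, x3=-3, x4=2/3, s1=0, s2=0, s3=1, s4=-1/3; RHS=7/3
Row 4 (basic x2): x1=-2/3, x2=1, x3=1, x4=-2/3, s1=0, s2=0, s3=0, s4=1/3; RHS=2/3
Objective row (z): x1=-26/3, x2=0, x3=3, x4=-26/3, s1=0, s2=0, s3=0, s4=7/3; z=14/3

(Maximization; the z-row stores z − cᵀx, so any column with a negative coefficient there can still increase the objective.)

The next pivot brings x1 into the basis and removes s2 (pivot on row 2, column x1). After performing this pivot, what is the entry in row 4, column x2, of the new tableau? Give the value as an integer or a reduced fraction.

Pivot element is row 2, column x1: 14/3.
Normalize row 2: new (row 2, x2) = 0/(14/3) = 0.
row 4 ← row 4 − (-2/3)·(new row 2): 1 − (-2/3)·0 = 1.

1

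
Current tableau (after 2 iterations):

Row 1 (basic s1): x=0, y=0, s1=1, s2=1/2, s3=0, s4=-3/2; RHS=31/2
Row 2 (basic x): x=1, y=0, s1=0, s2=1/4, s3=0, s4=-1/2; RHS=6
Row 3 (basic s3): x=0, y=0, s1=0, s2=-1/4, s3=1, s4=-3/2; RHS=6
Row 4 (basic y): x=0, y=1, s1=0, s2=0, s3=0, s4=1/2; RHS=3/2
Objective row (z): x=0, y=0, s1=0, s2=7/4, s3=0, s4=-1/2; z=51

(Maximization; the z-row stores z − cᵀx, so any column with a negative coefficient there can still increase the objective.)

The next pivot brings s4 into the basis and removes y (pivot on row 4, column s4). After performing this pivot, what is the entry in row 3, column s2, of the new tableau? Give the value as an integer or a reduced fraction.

Pivot element is row 4, column s4: 1/2.
Normalize row 4: new (row 4, s2) = 0/(1/2) = 0.
row 3 ← row 3 − (-3/2)·(new row 4): -1/4 − (-3/2)·0 = -1/4.

-1/4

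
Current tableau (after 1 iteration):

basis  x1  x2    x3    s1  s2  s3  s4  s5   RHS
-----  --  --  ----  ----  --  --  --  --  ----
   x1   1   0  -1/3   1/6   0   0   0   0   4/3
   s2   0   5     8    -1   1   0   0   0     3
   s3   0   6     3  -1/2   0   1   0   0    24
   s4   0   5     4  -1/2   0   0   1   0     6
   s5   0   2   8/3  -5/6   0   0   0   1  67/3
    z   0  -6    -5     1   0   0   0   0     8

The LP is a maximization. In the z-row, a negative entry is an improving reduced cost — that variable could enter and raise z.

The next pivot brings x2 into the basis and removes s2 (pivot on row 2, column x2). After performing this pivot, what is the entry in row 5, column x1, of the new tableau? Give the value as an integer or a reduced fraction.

Pivot element is row 2, column x2: 5.
Normalize row 2: new (row 2, x1) = 0/5 = 0.
row 5 ← row 5 − 2·(new row 2): 0 − 2·0 = 0.

0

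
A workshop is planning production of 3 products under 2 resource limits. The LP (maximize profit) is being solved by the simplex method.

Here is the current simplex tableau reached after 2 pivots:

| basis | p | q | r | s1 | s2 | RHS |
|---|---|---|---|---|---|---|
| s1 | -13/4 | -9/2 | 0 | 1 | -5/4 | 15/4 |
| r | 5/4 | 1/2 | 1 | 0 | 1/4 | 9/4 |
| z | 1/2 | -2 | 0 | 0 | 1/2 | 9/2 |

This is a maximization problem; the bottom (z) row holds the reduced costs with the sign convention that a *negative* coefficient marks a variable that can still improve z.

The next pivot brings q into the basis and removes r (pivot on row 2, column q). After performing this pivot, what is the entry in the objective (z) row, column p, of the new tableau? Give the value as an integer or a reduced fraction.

11/2

Pivot element is row 2, column q: 1/2.
Normalize row 2: new (row 2, p) = (5/4)/(1/2) = 5/2.
z-row ← z-row − (-2)·(new row 2): 1/2 − (-2)·(5/2) = 11/2.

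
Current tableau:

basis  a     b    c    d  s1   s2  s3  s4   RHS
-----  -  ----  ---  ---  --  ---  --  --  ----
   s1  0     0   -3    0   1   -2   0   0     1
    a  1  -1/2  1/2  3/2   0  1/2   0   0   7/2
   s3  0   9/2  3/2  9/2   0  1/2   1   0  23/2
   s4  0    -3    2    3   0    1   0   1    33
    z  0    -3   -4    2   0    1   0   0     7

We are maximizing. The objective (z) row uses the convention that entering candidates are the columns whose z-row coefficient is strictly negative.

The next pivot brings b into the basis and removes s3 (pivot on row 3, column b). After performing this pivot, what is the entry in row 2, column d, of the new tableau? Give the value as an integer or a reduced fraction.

2

Pivot element is row 3, column b: 9/2.
Normalize row 3: new (row 3, d) = (9/2)/(9/2) = 1.
row 2 ← row 2 − (-1/2)·(new row 3): 3/2 − (-1/2)·1 = 2.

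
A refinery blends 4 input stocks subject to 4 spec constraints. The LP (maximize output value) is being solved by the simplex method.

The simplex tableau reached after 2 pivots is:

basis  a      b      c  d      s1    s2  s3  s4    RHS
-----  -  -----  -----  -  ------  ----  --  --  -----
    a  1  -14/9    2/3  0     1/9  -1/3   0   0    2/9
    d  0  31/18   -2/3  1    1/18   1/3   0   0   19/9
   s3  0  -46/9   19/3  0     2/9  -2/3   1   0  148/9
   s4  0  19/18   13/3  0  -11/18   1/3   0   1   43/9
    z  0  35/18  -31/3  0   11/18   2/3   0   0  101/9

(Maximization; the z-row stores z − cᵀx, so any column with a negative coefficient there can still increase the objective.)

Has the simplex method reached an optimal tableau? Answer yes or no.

no

Column c has objective-row coefficient -31/3, which is negative; an improving pivot exists, so not yet optimal.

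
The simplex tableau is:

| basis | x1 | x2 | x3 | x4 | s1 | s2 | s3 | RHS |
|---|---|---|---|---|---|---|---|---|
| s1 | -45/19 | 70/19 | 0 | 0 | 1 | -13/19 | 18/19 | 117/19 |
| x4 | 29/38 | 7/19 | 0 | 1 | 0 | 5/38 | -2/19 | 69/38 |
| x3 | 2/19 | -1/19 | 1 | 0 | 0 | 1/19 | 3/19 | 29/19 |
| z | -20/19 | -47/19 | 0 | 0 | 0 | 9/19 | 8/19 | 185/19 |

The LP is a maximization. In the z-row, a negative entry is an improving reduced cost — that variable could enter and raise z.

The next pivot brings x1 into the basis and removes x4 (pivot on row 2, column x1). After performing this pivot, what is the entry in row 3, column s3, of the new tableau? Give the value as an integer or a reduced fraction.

Pivot element is row 2, column x1: 29/38.
Normalize row 2: new (row 2, s3) = (-2/19)/(29/38) = -4/29.
row 3 ← row 3 − (2/19)·(new row 2): 3/19 − (2/19)·(-4/29) = 5/29.

5/29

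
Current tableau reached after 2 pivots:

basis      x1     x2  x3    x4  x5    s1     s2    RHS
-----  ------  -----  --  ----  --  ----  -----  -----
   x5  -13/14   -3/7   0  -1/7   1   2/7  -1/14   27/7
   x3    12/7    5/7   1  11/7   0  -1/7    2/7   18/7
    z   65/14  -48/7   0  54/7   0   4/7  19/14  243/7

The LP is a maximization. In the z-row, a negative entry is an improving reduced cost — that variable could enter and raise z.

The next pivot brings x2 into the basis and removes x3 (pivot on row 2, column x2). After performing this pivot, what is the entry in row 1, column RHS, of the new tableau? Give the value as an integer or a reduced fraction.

27/5

Pivot element is row 2, column x2: 5/7.
Normalize row 2: new (row 2, RHS) = (18/7)/(5/7) = 18/5.
row 1 ← row 1 − (-3/7)·(new row 2): 27/7 − (-3/7)·(18/5) = 27/5.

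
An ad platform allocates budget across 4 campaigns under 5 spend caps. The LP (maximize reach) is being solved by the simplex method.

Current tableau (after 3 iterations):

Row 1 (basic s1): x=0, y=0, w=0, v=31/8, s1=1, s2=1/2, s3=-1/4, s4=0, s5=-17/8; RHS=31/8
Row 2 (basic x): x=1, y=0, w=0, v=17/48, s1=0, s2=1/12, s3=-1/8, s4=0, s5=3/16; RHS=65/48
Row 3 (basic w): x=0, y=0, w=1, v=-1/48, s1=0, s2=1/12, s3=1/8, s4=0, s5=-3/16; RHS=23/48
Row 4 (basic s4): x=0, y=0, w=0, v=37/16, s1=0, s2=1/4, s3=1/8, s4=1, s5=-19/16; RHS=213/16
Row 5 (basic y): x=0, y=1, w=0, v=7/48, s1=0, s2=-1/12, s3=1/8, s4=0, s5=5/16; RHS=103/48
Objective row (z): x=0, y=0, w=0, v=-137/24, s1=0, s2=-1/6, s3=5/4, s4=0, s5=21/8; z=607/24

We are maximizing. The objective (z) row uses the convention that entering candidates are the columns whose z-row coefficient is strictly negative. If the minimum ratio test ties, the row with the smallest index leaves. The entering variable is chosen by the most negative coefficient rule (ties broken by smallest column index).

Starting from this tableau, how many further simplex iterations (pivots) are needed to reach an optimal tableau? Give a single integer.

2

pivot: v in, s1 out → z = 31
pivot: s5 in, x out → z = 2295/71
No improving column remains; optimal.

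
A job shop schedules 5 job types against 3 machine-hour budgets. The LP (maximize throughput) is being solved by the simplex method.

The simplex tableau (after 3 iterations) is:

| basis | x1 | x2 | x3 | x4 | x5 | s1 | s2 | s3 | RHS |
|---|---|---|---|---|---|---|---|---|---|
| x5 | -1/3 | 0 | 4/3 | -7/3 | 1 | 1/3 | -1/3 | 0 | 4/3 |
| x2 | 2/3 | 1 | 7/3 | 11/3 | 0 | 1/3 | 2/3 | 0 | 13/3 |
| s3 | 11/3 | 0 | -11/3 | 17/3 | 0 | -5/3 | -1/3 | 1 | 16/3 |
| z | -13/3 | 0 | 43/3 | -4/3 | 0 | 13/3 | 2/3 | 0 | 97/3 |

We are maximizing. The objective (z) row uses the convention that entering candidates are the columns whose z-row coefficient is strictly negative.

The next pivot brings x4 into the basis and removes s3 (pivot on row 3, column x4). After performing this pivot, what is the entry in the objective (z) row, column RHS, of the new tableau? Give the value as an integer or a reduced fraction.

Pivot element is row 3, column x4: 17/3.
Normalize row 3: new (row 3, RHS) = (16/3)/(17/3) = 16/17.
z-row ← z-row − (-4/3)·(new row 3): 97/3 − (-4/3)·(16/17) = 571/17.

571/17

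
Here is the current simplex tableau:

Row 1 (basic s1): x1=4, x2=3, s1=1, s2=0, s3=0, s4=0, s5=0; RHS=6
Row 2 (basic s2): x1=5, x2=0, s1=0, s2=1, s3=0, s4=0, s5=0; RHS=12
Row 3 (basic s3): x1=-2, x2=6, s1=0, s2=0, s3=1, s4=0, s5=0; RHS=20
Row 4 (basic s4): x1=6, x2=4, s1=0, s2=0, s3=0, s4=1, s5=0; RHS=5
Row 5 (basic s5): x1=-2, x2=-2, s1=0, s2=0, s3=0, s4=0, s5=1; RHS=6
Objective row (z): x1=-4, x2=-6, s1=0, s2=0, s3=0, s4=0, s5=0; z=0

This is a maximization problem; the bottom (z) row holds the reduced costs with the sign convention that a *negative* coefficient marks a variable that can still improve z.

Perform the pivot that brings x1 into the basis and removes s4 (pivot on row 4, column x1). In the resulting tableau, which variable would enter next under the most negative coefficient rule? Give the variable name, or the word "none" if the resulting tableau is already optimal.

x2

Pivot element 6. New z-row = old z-row − (-4)·(row 4/6).
Updated z-row coefficients: x1: 0, x2: -10/3, s1: 0, s2: 0, s3: 0, s4: 2/3, s5: 0.
The most negative is -10/3 in column x2, so x2 would enter next.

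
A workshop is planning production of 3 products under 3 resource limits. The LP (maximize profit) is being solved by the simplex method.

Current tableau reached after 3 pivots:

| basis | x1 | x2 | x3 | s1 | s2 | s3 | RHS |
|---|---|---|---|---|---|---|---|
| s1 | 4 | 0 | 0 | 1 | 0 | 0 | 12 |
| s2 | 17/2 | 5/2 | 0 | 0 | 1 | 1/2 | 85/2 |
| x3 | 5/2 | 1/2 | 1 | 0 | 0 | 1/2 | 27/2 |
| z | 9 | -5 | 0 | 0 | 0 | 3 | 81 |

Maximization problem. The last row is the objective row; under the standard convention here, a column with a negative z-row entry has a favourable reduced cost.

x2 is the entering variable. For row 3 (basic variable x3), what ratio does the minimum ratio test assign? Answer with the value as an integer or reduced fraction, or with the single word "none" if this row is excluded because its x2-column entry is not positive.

Ratio = RHS / (x2 entry) = (27/2) / (1/2) = 27.

27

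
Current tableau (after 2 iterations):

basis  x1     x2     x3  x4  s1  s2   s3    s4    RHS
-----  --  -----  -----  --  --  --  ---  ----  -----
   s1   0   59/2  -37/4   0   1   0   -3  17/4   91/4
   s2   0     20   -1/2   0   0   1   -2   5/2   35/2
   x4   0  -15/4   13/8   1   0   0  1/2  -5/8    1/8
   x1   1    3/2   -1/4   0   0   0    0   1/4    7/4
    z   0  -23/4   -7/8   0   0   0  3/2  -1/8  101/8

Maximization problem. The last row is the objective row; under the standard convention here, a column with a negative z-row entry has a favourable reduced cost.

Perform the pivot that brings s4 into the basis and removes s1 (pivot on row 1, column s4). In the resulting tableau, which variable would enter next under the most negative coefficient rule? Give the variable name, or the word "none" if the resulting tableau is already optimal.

Pivot element 17/4. New z-row = old z-row − (-1/8)·(row 1/(17/4)).
Updated z-row coefficients: x1: 0, x2: -83/17, x3: -39/34, x4: 0, s1: 1/34, s2: 0, s3: 24/17, s4: 0.
The most negative is -83/17 in column x2, so x2 would enter next.

x2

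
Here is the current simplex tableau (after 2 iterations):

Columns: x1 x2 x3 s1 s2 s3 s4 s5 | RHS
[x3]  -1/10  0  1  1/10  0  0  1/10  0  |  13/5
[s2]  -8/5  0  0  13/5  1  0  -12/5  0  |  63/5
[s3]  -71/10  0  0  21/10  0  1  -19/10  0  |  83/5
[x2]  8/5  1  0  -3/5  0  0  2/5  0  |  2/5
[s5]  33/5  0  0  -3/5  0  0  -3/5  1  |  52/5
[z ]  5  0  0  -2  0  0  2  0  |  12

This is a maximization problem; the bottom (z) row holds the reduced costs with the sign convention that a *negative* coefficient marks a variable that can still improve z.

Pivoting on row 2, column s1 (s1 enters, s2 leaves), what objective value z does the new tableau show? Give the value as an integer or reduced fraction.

Minimum ratio for s1: (63/5)/(13/5) = 63/13.
z changes by −(z-row coeff of s1)·ratio = −(-2)·(63/13) = 126/13.
New z = 12 + (126/13) = 282/13.

282/13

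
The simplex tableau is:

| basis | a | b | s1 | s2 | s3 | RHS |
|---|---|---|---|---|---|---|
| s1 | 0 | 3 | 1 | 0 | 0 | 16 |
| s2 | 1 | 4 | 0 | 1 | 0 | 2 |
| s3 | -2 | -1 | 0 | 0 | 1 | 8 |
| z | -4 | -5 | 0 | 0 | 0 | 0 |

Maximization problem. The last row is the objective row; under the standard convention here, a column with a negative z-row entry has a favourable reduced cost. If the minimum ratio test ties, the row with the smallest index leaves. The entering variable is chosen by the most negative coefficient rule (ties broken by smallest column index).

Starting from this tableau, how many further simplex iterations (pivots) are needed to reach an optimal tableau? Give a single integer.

2

pivot: b in, s2 out → z = 5/2
pivot: a in, b out → z = 8
No improving column remains; optimal.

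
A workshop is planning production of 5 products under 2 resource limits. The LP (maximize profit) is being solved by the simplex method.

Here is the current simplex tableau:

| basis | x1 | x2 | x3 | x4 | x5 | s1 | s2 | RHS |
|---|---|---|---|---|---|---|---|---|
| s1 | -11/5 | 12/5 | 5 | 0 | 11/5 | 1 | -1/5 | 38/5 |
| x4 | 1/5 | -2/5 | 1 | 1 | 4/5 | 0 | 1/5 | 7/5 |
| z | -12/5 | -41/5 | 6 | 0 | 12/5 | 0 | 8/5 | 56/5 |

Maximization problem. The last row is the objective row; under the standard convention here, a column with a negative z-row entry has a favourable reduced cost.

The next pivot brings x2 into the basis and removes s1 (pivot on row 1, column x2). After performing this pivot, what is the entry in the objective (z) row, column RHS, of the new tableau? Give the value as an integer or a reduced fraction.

Pivot element is row 1, column x2: 12/5.
Normalize row 1: new (row 1, RHS) = (38/5)/(12/5) = 19/6.
z-row ← z-row − (-41/5)·(new row 1): 56/5 − (-41/5)·(19/6) = 223/6.

223/6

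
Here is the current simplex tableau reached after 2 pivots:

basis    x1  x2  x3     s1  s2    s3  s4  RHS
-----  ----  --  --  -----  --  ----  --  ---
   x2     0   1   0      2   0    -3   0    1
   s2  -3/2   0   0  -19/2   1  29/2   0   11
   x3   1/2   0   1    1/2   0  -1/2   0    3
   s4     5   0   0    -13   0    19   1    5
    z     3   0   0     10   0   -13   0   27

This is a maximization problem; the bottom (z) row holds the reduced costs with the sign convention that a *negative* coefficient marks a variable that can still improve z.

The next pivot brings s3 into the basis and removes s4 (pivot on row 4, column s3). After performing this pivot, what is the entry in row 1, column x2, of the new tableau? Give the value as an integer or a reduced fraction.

Pivot element is row 4, column s3: 19.
Normalize row 4: new (row 4, x2) = 0/19 = 0.
row 1 ← row 1 − (-3)·(new row 4): 1 − (-3)·0 = 1.

1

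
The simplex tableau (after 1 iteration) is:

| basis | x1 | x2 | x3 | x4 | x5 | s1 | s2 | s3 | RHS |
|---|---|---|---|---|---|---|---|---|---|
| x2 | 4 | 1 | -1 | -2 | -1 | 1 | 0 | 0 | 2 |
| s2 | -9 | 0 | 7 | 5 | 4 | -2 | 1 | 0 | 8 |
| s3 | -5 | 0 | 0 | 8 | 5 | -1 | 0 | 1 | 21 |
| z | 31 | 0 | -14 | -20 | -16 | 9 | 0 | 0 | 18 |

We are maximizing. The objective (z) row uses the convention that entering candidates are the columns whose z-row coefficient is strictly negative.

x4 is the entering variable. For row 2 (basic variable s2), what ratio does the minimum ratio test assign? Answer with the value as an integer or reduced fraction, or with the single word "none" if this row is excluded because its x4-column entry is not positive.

8/5

Ratio = RHS / (x4 entry) = 8 / 5 = 8/5.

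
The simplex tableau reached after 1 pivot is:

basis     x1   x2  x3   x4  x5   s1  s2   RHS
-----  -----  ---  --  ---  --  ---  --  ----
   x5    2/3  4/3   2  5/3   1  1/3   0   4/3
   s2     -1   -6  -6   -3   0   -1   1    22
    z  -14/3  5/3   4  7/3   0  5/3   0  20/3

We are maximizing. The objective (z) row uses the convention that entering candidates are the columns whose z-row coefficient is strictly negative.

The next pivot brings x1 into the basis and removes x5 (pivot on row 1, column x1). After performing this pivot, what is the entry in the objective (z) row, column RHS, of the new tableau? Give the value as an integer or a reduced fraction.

16

Pivot element is row 1, column x1: 2/3.
Normalize row 1: new (row 1, RHS) = (4/3)/(2/3) = 2.
z-row ← z-row − (-14/3)·(new row 1): 20/3 − (-14/3)·2 = 16.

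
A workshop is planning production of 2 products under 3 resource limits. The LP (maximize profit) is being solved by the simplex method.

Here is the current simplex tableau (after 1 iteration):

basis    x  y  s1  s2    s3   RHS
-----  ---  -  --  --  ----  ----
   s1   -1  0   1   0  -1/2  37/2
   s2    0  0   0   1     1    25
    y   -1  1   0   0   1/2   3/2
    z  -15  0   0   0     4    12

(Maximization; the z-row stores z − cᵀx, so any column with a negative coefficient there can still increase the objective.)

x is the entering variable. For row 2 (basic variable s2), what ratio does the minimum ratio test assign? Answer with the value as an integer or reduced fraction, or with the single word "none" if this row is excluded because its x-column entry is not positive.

The x entry in row 2 is 0 ≤ 0, so this row gives no ratio.

none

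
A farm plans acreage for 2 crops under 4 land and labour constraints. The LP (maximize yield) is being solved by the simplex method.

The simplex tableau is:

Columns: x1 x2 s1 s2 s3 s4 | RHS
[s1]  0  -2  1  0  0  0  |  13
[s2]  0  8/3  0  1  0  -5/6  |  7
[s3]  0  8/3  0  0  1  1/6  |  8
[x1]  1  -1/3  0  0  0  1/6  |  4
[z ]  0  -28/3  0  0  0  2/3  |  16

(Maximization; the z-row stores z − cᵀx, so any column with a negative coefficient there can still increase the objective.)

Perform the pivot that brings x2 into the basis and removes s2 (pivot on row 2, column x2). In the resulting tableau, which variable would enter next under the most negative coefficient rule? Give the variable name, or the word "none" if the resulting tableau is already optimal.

Pivot element 8/3. New z-row = old z-row − (-28/3)·(row 2/(8/3)).
Updated z-row coefficients: x1: 0, x2: 0, s1: 0, s2: 7/2, s3: 0, s4: -9/4.
The most negative is -9/4 in column s4, so s4 would enter next.

s4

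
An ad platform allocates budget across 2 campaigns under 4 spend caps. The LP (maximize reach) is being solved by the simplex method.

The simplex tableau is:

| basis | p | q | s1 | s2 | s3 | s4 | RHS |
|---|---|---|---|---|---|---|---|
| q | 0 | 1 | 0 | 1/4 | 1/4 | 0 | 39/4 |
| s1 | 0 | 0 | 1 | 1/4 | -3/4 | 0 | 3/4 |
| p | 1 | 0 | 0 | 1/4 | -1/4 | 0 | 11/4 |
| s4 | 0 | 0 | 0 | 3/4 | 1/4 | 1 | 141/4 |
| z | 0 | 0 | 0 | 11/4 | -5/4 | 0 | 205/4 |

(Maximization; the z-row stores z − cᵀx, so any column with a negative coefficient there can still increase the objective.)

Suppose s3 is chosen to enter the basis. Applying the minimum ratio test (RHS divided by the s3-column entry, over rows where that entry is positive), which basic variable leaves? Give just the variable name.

q

Ratios: row 1 (q): (39/4)/(1/4) = 39; row 2 (s1): entry -3/4 ≤ 0, skip; row 3 (p): entry -1/4 ≤ 0, skip; row 4 (s4): (141/4)/(1/4) = 141.
Minimum ratio 39 is in the q row, so q leaves.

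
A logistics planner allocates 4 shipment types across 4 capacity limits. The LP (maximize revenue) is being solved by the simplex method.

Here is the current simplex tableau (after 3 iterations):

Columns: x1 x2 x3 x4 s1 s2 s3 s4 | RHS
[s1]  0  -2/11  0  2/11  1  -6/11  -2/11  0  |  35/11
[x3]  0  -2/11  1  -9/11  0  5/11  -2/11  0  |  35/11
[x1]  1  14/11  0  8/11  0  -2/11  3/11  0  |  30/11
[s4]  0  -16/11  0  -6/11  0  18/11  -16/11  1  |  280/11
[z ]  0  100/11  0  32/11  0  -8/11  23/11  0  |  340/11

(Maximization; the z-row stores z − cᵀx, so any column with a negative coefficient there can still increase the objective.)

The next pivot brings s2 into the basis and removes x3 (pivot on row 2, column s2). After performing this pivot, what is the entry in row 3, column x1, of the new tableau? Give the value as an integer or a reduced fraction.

1

Pivot element is row 2, column s2: 5/11.
Normalize row 2: new (row 2, x1) = 0/(5/11) = 0.
row 3 ← row 3 − (-2/11)·(new row 2): 1 − (-2/11)·0 = 1.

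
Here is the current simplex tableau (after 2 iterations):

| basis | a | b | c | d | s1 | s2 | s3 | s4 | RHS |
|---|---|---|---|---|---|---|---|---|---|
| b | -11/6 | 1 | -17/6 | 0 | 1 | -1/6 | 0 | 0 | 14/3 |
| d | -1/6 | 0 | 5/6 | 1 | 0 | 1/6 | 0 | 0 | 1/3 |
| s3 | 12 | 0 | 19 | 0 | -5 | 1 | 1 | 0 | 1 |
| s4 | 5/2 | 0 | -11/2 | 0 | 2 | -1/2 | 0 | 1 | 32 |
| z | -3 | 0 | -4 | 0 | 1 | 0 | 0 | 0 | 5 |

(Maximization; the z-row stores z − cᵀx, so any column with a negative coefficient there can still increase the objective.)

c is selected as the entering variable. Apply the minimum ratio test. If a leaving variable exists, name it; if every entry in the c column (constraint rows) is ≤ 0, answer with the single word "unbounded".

Ratios: row 1 (b): entry -17/6 ≤ 0, skip; row 2 (d): (1/3)/(5/6) = 2/5; row 3 (s3): 1/19 = 1/19; row 4 (s4): entry -11/2 ≤ 0, skip.
Minimum ratio is in the s3 row, so s3 leaves.

s3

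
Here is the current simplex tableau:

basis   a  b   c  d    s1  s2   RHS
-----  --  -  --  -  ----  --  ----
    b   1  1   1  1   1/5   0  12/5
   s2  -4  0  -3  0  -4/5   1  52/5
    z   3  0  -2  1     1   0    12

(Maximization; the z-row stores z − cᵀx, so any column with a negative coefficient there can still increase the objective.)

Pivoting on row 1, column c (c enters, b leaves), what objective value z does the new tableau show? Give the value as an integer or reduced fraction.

84/5

Minimum ratio for c: (12/5)/1 = 12/5.
z changes by −(z-row coeff of c)·ratio = −(-2)·(12/5) = 24/5.
New z = 12 + (24/5) = 84/5.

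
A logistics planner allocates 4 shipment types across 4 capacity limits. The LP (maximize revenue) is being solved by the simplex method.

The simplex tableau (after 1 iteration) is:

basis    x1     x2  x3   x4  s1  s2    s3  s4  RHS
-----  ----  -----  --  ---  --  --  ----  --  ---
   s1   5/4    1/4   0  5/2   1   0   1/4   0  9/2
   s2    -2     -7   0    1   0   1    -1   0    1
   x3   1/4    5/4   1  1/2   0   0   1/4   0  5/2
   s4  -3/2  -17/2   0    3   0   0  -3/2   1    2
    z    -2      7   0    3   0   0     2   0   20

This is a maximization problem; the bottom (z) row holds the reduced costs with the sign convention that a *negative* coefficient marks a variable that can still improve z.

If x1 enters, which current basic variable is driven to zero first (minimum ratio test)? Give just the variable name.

Ratios: row 1 (s1): (9/2)/(5/4) = 18/5; row 2 (s2): entry -2 ≤ 0, skip; row 3 (x3): (5/2)/(1/4) = 10; row 4 (s4): entry -3/2 ≤ 0, skip.
Minimum ratio 18/5 is in the s1 row, so s1 leaves.

s1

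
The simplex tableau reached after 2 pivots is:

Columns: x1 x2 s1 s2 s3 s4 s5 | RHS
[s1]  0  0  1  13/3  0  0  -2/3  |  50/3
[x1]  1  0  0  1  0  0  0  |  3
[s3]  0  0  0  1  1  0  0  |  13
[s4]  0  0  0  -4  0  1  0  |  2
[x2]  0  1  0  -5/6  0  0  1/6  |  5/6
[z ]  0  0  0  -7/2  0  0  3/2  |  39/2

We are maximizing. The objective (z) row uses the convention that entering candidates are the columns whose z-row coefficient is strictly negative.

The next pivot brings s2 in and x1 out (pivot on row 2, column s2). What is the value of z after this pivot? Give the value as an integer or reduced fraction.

30

Minimum ratio for s2: 3/1 = 3.
z changes by −(z-row coeff of s2)·ratio = −(-7/2)·3 = 21/2.
New z = 39/2 + (21/2) = 30.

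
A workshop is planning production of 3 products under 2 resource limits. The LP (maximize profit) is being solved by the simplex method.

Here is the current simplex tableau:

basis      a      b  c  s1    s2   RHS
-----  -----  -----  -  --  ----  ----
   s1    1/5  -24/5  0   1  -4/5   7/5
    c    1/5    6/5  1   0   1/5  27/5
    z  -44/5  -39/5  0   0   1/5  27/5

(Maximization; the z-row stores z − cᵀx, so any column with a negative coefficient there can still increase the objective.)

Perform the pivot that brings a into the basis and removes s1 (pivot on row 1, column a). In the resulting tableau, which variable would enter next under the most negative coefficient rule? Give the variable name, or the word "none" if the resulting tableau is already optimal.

Pivot element 1/5. New z-row = old z-row − (-44/5)·(row 1/(1/5)).
Updated z-row coefficients: a: 0, b: -219, c: 0, s1: 44, s2: -35.
The most negative is -219 in column b, so b would enter next.

b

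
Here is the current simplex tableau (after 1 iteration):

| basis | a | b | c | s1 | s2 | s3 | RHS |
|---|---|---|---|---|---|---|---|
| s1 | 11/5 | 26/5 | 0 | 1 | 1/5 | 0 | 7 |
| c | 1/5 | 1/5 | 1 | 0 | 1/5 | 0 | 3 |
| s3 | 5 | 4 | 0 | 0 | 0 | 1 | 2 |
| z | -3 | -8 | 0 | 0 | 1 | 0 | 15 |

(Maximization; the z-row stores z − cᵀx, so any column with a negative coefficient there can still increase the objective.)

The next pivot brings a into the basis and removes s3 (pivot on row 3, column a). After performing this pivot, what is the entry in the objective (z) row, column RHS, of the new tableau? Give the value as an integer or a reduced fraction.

81/5

Pivot element is row 3, column a: 5.
Normalize row 3: new (row 3, RHS) = 2/5 = 2/5.
z-row ← z-row − (-3)·(new row 3): 15 − (-3)·(2/5) = 81/5.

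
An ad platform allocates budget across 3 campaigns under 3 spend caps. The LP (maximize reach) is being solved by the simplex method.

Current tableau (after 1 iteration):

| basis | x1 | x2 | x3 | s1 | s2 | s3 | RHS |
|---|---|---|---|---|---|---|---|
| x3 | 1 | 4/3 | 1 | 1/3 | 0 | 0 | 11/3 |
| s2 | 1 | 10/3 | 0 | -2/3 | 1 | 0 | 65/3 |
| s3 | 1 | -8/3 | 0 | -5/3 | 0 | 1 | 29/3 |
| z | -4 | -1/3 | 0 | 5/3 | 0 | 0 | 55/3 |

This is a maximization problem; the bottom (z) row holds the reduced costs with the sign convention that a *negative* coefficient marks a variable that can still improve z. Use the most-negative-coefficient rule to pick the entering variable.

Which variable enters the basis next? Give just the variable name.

Objective-row coefficients: x1: -4, x2: -1/3, x3: 0, s1: 5/3, s2: 0, s3: 0.
The most negative is -4 in column x1, so x1 enters.

x1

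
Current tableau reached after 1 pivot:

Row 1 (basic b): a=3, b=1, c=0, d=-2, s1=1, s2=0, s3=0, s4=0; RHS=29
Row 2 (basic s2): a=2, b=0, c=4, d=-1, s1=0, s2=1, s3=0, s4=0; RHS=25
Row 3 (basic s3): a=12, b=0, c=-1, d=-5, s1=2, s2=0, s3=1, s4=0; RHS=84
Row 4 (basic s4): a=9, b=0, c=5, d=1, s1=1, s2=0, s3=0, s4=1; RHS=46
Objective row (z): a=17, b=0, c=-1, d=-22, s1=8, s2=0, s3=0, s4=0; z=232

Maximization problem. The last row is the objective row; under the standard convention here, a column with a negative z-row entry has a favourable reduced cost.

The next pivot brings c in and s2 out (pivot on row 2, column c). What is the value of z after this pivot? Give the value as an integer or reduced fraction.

953/4

Minimum ratio for c: 25/4 = 25/4.
z changes by −(z-row coeff of c)·ratio = −(-1)·(25/4) = 25/4.
New z = 232 + (25/4) = 953/4.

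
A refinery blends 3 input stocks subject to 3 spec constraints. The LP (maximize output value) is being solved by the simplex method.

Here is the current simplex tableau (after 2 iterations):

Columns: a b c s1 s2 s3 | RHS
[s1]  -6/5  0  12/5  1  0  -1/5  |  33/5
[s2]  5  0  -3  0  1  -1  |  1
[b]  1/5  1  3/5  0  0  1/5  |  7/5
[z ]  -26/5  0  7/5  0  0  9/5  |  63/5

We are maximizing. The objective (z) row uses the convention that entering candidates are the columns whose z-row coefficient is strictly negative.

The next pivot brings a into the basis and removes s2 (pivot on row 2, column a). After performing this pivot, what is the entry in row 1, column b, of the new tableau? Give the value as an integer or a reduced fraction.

Pivot element is row 2, column a: 5.
Normalize row 2: new (row 2, b) = 0/5 = 0.
row 1 ← row 1 − (-6/5)·(new row 2): 0 − (-6/5)·0 = 0.

0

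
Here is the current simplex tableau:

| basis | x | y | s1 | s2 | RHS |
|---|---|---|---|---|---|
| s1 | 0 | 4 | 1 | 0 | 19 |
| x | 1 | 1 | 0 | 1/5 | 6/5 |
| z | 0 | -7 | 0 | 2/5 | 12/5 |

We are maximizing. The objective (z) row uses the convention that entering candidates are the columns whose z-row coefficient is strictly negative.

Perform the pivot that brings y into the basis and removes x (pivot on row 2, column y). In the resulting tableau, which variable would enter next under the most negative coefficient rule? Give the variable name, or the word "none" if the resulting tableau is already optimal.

Pivot element 1. New z-row = old z-row − (-7)·(row 2/1).
Updated z-row coefficients: x: 7, y: 0, s1: 0, s2: 9/5.
No coefficient is strictly negative; the tableau after this pivot is optimal.

none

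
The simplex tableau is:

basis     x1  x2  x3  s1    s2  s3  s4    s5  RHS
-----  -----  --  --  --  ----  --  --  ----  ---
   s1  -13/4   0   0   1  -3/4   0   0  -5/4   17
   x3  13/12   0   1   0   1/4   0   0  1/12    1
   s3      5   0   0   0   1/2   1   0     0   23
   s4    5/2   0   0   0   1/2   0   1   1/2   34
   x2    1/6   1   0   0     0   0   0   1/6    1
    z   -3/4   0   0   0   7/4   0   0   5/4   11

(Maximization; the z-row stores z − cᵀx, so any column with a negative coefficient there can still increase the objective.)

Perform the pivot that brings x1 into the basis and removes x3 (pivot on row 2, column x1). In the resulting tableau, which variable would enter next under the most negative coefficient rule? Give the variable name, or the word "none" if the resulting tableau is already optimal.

none

Pivot element 13/12. New z-row = old z-row − (-3/4)·(row 2/(13/12)).
Updated z-row coefficients: x1: 0, x2: 0, x3: 9/13, s1: 0, s2: 25/13, s3: 0, s4: 0, s5: 17/13.
No coefficient is strictly negative; the tableau after this pivot is optimal.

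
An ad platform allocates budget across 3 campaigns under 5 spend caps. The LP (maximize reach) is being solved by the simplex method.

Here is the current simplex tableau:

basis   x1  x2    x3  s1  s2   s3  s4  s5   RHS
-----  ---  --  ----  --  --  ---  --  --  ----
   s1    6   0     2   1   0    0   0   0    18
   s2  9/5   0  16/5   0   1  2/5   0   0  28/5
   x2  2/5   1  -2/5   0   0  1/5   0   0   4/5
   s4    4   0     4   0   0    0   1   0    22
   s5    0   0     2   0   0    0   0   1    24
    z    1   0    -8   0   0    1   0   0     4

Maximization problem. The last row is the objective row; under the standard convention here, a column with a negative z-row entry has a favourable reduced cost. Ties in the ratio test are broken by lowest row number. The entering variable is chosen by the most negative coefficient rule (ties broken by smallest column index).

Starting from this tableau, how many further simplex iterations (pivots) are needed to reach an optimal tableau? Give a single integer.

pivot: x3 in, s2 out → z = 18
No improving column remains; optimal.

1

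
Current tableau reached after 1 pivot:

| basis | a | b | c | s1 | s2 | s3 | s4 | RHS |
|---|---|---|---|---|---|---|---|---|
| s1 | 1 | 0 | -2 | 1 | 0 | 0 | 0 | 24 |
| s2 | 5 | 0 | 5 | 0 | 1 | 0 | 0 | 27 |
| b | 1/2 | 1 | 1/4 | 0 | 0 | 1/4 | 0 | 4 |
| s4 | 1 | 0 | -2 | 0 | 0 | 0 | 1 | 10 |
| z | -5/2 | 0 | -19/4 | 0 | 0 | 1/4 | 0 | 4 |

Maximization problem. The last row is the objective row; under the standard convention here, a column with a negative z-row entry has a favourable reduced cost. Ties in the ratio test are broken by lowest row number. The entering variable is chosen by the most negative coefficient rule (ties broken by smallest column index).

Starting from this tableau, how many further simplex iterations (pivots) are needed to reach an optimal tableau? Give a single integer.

pivot: c in, s2 out → z = 593/20
No improving column remains; optimal.

1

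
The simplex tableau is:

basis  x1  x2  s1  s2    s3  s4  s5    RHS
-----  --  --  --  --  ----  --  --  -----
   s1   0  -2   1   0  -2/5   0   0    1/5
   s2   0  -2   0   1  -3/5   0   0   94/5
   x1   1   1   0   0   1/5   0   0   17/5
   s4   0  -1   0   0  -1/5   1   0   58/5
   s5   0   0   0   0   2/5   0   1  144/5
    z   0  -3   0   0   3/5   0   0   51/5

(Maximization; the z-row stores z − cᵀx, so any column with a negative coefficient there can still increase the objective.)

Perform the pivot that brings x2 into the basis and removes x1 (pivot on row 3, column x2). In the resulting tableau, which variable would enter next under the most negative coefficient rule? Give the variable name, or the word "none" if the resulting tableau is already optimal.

Pivot element 1. New z-row = old z-row − (-3)·(row 3/1).
Updated z-row coefficients: x1: 3, x2: 0, s1: 0, s2: 0, s3: 6/5, s4: 0, s5: 0.
No coefficient is strictly negative; the tableau after this pivot is optimal.

none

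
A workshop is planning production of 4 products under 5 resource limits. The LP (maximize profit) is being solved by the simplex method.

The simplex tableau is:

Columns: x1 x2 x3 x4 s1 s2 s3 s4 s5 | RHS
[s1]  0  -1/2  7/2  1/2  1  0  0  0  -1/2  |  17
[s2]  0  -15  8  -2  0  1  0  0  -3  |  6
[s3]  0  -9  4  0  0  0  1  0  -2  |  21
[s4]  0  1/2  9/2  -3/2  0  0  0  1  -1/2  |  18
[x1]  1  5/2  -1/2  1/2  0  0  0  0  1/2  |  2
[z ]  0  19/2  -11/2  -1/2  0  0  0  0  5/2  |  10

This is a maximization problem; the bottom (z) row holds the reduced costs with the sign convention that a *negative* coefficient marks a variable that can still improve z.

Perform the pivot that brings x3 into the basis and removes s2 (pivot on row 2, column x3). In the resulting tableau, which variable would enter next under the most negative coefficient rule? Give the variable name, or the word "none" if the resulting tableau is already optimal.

x4

Pivot element 8. New z-row = old z-row − (-11/2)·(row 2/8).
Updated z-row coefficients: x1: 0, x2: -13/16, x3: 0, x4: -15/8, s1: 0, s2: 11/16, s3: 0, s4: 0, s5: 7/16.
The most negative is -15/8 in column x4, so x4 would enter next.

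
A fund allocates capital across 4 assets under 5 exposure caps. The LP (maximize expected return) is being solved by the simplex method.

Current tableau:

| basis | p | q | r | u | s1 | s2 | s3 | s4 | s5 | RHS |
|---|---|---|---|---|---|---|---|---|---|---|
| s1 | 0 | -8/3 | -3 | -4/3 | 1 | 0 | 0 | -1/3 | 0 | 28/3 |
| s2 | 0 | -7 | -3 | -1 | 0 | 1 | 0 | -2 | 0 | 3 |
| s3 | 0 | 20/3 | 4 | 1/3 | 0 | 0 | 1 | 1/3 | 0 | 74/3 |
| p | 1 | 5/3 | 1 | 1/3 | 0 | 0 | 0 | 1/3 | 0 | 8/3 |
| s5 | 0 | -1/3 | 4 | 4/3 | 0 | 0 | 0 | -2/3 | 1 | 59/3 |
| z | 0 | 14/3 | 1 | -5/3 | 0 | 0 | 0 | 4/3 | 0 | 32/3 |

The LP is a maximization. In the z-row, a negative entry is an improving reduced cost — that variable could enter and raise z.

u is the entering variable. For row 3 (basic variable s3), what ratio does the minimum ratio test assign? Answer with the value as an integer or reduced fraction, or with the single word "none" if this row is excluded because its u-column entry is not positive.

Ratio = RHS / (u entry) = (74/3) / (1/3) = 74.

74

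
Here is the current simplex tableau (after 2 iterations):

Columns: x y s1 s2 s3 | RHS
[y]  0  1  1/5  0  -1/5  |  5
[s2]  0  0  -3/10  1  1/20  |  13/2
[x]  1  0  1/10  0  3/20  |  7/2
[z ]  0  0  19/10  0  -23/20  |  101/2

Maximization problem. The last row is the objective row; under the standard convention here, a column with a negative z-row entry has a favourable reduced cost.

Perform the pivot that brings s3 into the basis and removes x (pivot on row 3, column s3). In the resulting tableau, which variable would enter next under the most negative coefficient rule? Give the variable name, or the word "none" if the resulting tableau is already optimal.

Pivot element 3/20. New z-row = old z-row − (-23/20)·(row 3/(3/20)).
Updated z-row coefficients: x: 23/3, y: 0, s1: 8/3, s2: 0, s3: 0.
No coefficient is strictly negative; the tableau after this pivot is optimal.

none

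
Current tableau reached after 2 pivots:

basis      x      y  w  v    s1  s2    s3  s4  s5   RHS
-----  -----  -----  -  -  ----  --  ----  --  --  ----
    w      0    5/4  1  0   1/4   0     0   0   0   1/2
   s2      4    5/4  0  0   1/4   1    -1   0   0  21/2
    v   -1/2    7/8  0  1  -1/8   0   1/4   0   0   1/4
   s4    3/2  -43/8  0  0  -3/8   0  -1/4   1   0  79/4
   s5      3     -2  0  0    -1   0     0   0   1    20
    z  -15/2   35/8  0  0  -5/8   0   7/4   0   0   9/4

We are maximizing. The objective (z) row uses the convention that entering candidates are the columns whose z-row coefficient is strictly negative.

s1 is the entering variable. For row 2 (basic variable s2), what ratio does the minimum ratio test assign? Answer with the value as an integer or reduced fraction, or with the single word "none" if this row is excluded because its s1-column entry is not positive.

42

Ratio = RHS / (s1 entry) = (21/2) / (1/4) = 42.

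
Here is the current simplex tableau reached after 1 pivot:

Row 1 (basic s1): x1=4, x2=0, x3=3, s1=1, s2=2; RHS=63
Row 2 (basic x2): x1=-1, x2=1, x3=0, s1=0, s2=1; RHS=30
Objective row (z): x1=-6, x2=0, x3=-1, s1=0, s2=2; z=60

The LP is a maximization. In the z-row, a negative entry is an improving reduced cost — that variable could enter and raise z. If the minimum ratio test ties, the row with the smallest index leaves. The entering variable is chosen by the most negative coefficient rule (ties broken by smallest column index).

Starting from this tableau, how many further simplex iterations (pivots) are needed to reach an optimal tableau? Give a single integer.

pivot: x1 in, s1 out → z = 309/2
No improving column remains; optimal.

1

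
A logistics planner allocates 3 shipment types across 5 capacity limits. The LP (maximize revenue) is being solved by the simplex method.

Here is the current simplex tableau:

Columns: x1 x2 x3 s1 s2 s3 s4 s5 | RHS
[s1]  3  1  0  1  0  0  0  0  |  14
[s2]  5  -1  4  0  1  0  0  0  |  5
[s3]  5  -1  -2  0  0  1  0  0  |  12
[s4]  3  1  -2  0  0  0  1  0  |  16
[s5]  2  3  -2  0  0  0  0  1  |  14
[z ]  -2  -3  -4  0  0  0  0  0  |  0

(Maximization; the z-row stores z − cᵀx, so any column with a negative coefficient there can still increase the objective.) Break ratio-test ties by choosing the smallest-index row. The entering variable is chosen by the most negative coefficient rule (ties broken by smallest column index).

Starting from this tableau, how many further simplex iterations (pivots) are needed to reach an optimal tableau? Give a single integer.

2

pivot: x3 in, s2 out → z = 5
pivot: x2 in, s5 out → z = 157/5
No improving column remains; optimal.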